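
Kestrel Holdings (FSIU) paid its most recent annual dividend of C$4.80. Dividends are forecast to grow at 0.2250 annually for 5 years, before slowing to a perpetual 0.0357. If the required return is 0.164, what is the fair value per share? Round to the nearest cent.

C$78.07

Two-stage DDM. Project D₁…D_5 at 0.225, terminal growth 0.0357, discount at r = 0.164.
D_1 = 5.8800
D_2 = 7.2030
D_3 = 8.8237
D_4 = 10.8090
D_5 = 13.2410
Terminal value at t=5: TV = D_6/(r−g) = 13.7137/(0.164−0.0357) = 106.8880
P₀ = 5.8800/(1+0.164)^1 + 7.2030/(1+0.164)^2 + 8.8237/(1+0.164)^3 + 10.8090/(1+0.164)^4 + 13.2410/(1+0.164)^5 + 106.8880/(1+0.164)^5 = 78.0698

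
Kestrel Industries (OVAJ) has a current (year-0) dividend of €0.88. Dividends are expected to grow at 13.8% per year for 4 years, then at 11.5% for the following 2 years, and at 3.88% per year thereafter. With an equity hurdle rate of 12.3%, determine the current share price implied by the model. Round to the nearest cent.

Three-stage DDM. Project D₁…D_6; terminal Gordon value at t=6 with g = 0.0388; discount at r = 0.123.
D_1 = 1.0014
D_2 = 1.1396
D_3 = 1.2969
D_4 = 1.4759
D_5 = 1.6456
D_6 = 1.8349
TV_6 = 1.9060/(0.123−0.0388) = 22.6371
P₀ = Σ Dₜ/(1+r)ᵗ + TV_6/(1+r)^6 = 16.7613

€16.76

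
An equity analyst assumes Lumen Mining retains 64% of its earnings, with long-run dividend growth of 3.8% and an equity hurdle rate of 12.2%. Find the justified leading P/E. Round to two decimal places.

4.29

Payout ratio b = 1 − 0.64 = 0.36.
Justified leading P/E = b/(r−g) = 0.36/(0.122−0.038) = 4.2857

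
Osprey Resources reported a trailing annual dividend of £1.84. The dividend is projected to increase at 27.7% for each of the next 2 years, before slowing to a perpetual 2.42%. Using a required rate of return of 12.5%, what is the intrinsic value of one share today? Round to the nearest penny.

Two-stage DDM. Project D₁…D_2 at 0.277, terminal growth 0.0242, discount at r = 0.125.
D_1 = 2.3497
D_2 = 3.0005
Terminal value at t=2: TV = D_3/(r−g) = 3.0732/(0.125−0.0242) = 30.4876
P₀ = 2.3497/(1+0.125)^1 + 3.0005/(1+0.125)^2 + 30.4876/(1+0.125)^2 = 28.5484

£28.55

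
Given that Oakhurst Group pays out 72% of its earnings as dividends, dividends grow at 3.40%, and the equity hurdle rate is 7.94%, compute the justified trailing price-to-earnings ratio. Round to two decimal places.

Justified trailing P/E = b(1+g)/(r−g) = 0.72×(1+0.034)/(0.0794−0.034) = 16.3982

16.40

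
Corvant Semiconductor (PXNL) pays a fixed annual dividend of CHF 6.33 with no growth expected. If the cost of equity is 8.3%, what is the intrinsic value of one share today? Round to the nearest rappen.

CHF 76.27

Zero-growth DDM (perpetuity): P₀ = D/r = 6.33 / 0.083 = 76.2651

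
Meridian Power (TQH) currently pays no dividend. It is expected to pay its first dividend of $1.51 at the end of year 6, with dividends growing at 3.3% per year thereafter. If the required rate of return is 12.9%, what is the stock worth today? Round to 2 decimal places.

Deferred-dividend DDM. At t=5 the remaining stream is a growing perpetuity with first payment D_6 = 1.51.
V_5 = D_6/(r−g) = 1.51/(0.129−0.033) = 15.7292
P₀ = V_5/(1+r)^5 = 15.7292/(1+0.129)^5 = 8.5750

$8.58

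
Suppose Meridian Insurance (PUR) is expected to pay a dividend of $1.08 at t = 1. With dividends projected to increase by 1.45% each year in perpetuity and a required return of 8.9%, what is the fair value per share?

Gordon growth model: P₀ = D₁/(r − g), with D₁ = 1.08 given directly.
P₀ = 1.0800 / (0.089 − 0.0145) = 1.0800 / 0.0745 = 14.4966

$14.50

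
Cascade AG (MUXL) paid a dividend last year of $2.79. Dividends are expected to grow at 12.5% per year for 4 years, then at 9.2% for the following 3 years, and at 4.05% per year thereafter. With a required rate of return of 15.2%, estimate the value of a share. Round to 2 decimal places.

Three-stage DDM. Project D₁…D_7; terminal Gordon value at t=7 with g = 0.0405; discount at r = 0.152.
D_1 = 3.1387
D_2 = 3.5311
D_3 = 3.9725
D_4 = 4.4690
D_5 = 4.8802
D_6 = 5.3292
D_7 = 5.8195
TV_7 = 6.0551/(0.152−0.0405) = 54.3062
P₀ = Σ Dₜ/(1+r)ᵗ + TV_7/(1+r)^7 = 37.5368

$37.54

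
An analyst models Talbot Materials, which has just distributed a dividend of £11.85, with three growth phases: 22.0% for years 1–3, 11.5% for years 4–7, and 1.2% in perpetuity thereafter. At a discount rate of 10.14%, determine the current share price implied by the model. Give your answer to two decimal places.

£301.68

Three-stage DDM. Project D₁…D_7; terminal Gordon value at t=7 with g = 0.012; discount at r = 0.1014.
D_1 = 14.4570
D_2 = 17.6375
D_3 = 21.5178
D_4 = 23.9923
D_5 = 26.7515
D_6 = 29.8279
D_7 = 33.2581
TV_7 = 33.6572/(0.1014−0.012) = 376.4786
P₀ = Σ Dₜ/(1+r)ᵗ + TV_7/(1+r)^7 = 301.6848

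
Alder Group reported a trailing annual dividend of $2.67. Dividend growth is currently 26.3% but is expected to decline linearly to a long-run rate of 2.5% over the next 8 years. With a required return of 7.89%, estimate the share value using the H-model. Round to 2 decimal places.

H-model: P₀ = D₀[(1+g_L) + H(g_S−g_L)]/(r−g_L), with H = 8/2 = 4.
P₀ = 2.67 × [(1+0.025) + 4×(0.263−0.025)] / (0.0789−0.025)
   = 2.67 × 1.9770 / 0.0539 = 97.9330

$97.93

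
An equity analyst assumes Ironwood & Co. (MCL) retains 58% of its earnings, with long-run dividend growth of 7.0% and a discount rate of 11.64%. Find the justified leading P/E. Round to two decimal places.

9.05

Payout ratio b = 1 − 0.58 = 0.42.
Justified leading P/E = b/(r−g) = 0.42/(0.1164−0.07) = 9.0517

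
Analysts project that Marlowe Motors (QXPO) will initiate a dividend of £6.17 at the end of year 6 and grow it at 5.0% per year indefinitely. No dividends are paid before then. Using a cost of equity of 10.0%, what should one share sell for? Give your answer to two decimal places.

£76.62

Deferred-dividend DDM. At t=5 the remaining stream is a growing perpetuity with first payment D_6 = 6.17.
V_5 = D_6/(r−g) = 6.17/(0.1−0.05) = 123.4000
P₀ = V_5/(1+r)^5 = 123.4000/(1+0.1)^5 = 76.6217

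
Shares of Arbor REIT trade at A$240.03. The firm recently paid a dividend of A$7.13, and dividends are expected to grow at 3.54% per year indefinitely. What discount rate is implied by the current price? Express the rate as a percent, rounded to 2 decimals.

6.62%

Rearranging the constant-growth DDM: r = D₁/P₀ + g.
D₁ = 7.13 × (1 + 0.0354) = 7.3824.
r = 7.3824 / 240.03 + 0.0354 = 0.03076 + 0.0354 = 0.06616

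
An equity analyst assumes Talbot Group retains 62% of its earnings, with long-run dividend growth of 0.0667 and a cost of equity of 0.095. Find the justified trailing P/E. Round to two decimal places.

Payout ratio b = 1 − 0.62 = 0.38.
Justified trailing P/E = b(1+g)/(r−g) = 0.38×(1+0.0667)/(0.095−0.0667) = 14.3232

14.32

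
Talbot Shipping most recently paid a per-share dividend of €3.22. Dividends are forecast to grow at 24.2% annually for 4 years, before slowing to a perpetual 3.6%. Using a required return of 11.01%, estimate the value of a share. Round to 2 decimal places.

€87.73

Two-stage DDM. Project D₁…D_4 at 0.242, terminal growth 0.036, discount at r = 0.1101.
D_1 = 3.9992
D_2 = 4.9671
D_3 = 6.1691
D_4 = 7.6620
Terminal value at t=4: TV = D_5/(r−g) = 7.9378/(0.1101−0.036) = 107.1233
P₀ = 3.9992/(1+0.1101)^1 + 4.9671/(1+0.1101)^2 + 6.1691/(1+0.1101)^3 + 7.6620/(1+0.1101)^4 + 107.1233/(1+0.1101)^4 = 87.7282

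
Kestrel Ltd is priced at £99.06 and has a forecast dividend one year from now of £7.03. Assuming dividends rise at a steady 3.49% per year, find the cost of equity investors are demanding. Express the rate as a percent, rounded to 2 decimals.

10.59%

Rearranging the constant-growth DDM: r = D₁/P₀ + g.
r = 7.0300 / 99.06 + 0.0349 = 0.07097 + 0.0349 = 0.10587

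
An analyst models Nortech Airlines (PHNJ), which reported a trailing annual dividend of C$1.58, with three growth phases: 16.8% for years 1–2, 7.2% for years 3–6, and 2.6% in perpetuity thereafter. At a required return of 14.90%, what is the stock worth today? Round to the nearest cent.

Three-stage DDM. Project D₁…D_6; terminal Gordon value at t=6 with g = 0.026; discount at r = 0.149.
D_1 = 1.8454
D_2 = 2.1555
D_3 = 2.3107
D_4 = 2.4770
D_5 = 2.6554
D_6 = 2.8466
TV_6 = 2.9206/(0.149−0.026) = 23.7446
P₀ = Σ Dₜ/(1+r)ᵗ + TV_6/(1+r)^6 = 19.0655

C$19.07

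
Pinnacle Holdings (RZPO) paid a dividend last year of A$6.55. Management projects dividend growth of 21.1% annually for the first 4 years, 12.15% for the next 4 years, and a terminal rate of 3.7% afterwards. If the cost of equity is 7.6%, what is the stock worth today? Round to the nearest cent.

A$411.97

Three-stage DDM. Project D₁…D_8; terminal Gordon value at t=8 with g = 0.037; discount at r = 0.076.
D_1 = 7.9321
D_2 = 9.6057
D_3 = 11.6325
D_4 = 14.0870
D_5 = 15.7985
D_6 = 17.7181
D_7 = 19.8708
D_8 = 22.2851
TV_8 = 23.1097/(0.076−0.037) = 592.5556
P₀ = Σ Dₜ/(1+r)ᵗ + TV_8/(1+r)^8 = 411.9729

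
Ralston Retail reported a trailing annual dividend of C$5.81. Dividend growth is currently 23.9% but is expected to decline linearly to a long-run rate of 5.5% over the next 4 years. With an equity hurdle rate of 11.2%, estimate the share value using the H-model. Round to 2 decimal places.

H-model: P₀ = D₀[(1+g_L) + H(g_S−g_L)]/(r−g_L), with H = 4/2 = 2.
P₀ = 5.81 × [(1+0.055) + 2×(0.239−0.055)] / (0.112−0.055)
   = 5.81 × 1.4230 / 0.057 = 145.0461

C$145.05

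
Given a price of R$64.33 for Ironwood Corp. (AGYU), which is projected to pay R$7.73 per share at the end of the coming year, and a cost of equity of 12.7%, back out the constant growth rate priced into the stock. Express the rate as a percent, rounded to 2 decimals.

0.68%

From P₀ = D₁/(r − g), the implied growth is g = r − D₁/P₀.
g = 0.127 − 7.73/64.33 = 0.127 − 0.12016 = 0.00684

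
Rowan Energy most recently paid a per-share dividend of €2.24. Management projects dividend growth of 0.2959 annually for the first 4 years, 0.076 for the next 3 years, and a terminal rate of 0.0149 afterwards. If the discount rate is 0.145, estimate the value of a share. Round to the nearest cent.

€45.87

Three-stage DDM. Project D₁…D_7; terminal Gordon value at t=7 with g = 0.0149; discount at r = 0.145.
D_1 = 2.9028
D_2 = 3.7618
D_3 = 4.8749
D_4 = 6.3173
D_5 = 6.7975
D_6 = 7.3141
D_7 = 7.8699
TV_7 = 7.9872/(0.145−0.0149) = 61.3927
P₀ = Σ Dₜ/(1+r)ᵗ + TV_7/(1+r)^7 = 45.8721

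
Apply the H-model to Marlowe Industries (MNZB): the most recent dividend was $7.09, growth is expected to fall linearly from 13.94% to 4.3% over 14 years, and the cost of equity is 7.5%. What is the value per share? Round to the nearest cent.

$380.60

H-model: P₀ = D₀[(1+g_L) + H(g_S−g_L)]/(r−g_L), with H = 14/2 = 7.
P₀ = 7.09 × [(1+0.043) + 7×(0.1394−0.043)] / (0.075−0.043)
   = 7.09 × 1.7178 / 0.032 = 380.6001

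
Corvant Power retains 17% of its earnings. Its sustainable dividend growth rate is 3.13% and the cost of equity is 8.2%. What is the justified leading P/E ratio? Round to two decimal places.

16.37

Payout ratio b = 1 − 0.17 = 0.83.
Justified leading P/E = b/(r−g) = 0.83/(0.082−0.0313) = 16.3708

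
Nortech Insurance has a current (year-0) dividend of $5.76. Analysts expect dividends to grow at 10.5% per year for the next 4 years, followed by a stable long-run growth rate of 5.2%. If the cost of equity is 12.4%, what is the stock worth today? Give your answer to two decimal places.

$100.69

Two-stage DDM. Project D₁…D_4 at 0.105, terminal growth 0.052, discount at r = 0.124.
D_1 = 6.3648
D_2 = 7.0331
D_3 = 7.7716
D_4 = 8.5876
Terminal value at t=4: TV = D_5/(r−g) = 9.0342/(0.124−0.052) = 125.4743
P₀ = 6.3648/(1+0.124)^1 + 7.0331/(1+0.124)^2 + 7.7716/(1+0.124)^3 + 8.5876/(1+0.124)^4 + 125.4743/(1+0.124)^4 = 100.6948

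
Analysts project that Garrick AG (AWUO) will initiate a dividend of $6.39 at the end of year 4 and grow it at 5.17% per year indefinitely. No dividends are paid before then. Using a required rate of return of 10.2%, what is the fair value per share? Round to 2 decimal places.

$94.93

Deferred-dividend DDM. At t=3 the remaining stream is a growing perpetuity with first payment D_4 = 6.39.
V_3 = D_4/(r−g) = 6.39/(0.102−0.0517) = 127.0378
P₀ = V_3/(1+r)^3 = 127.0378/(1+0.102)^3 = 94.9266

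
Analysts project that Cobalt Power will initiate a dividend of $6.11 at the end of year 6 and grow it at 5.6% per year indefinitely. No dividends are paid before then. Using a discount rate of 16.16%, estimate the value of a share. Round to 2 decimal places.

Deferred-dividend DDM. At t=5 the remaining stream is a growing perpetuity with first payment D_6 = 6.11.
V_5 = D_6/(r−g) = 6.11/(0.1616−0.056) = 57.8598
P₀ = V_5/(1+r)^5 = 57.8598/(1+0.1616)^5 = 27.3586

$27.36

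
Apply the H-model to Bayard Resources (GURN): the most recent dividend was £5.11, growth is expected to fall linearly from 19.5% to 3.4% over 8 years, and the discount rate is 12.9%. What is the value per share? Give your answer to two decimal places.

H-model: P₀ = D₀[(1+g_L) + H(g_S−g_L)]/(r−g_L), with H = 8/2 = 4.
P₀ = 5.11 × [(1+0.034) + 4×(0.195−0.034)] / (0.129−0.034)
   = 5.11 × 1.6780 / 0.095 = 90.2587

£90.26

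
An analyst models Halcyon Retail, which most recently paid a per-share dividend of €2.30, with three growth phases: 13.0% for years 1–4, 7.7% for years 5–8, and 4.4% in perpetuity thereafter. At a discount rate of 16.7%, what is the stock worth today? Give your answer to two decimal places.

€27.59

Three-stage DDM. Project D₁…D_8; terminal Gordon value at t=8 with g = 0.044; discount at r = 0.167.
D_1 = 2.5990
D_2 = 2.9369
D_3 = 3.3187
D_4 = 3.7501
D_5 = 4.0388
D_6 = 4.3498
D_7 = 4.6848
D_8 = 5.0455
TV_8 = 5.2675/(0.167−0.044) = 42.8252
P₀ = Σ Dₜ/(1+r)ᵗ + TV_8/(1+r)^8 = 27.5865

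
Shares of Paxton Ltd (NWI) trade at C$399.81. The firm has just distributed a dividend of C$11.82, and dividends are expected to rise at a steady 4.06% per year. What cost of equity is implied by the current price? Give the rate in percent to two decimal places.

7.14%

Rearranging the constant-growth DDM: r = D₁/P₀ + g.
D₁ = 11.82 × (1 + 0.0406) = 12.2999.
r = 12.2999 / 399.81 + 0.0406 = 0.03076 + 0.0406 = 0.07136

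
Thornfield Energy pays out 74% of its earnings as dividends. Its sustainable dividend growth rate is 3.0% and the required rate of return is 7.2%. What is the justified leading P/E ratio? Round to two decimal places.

Justified leading P/E = b/(r−g) = 0.74/(0.072−0.03) = 17.6190

17.62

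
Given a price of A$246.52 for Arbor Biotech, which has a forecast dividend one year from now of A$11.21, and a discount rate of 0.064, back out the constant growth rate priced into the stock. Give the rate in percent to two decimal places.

1.85%

From P₀ = D₁/(r − g), the implied growth is g = r − D₁/P₀.
g = 0.064 − 11.21/246.52 = 0.064 − 0.04547 = 0.01853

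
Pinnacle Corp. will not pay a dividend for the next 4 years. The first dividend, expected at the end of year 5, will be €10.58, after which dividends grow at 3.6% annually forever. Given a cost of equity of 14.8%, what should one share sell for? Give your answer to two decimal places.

Deferred-dividend DDM. At t=4 the remaining stream is a growing perpetuity with first payment D_5 = 10.58.
V_4 = D_5/(r−g) = 10.58/(0.148−0.036) = 94.4643
P₀ = V_4/(1+r)^4 = 94.4643/(1+0.148)^4 = 54.3876

€54.39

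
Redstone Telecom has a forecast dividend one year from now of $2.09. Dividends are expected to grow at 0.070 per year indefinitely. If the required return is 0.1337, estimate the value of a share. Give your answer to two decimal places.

$32.81

Gordon growth model: P₀ = D₁/(r − g), with D₁ = 2.09 given directly.
P₀ = 2.0900 / (0.1337 − 0.07) = 2.0900 / 0.0637 = 32.8100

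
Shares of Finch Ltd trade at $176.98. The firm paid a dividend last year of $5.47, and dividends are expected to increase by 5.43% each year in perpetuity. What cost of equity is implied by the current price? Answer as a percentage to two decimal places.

8.69%

Rearranging the constant-growth DDM: r = D₁/P₀ + g.
D₁ = 5.47 × (1 + 0.0543) = 5.7670.
r = 5.7670 / 176.98 + 0.0543 = 0.03259 + 0.0543 = 0.08689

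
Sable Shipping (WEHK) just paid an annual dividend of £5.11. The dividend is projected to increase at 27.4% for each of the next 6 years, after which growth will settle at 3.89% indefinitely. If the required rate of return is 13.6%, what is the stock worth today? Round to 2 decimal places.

£155.45

Two-stage DDM. Project D₁…D_6 at 0.274, terminal growth 0.0389, discount at r = 0.136.
D_1 = 6.5101
D_2 = 8.2939
D_3 = 10.5665
D_4 = 13.4617
D_5 = 17.1502
D_6 = 21.8493
Terminal value at t=6: TV = D_7/(r−g) = 22.6992/(0.136−0.0389) = 233.7717
P₀ = 6.5101/(1+0.136)^1 + 8.2939/(1+0.136)^2 + 10.5665/(1+0.136)^3 + 13.4617/(1+0.136)^4 + 17.1502/(1+0.136)^5 + 21.8493/(1+0.136)^6 + 233.7717/(1+0.136)^6 = 155.4534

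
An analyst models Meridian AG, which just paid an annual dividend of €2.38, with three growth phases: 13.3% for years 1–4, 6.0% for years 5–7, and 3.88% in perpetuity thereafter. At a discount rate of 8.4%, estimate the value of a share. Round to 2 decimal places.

€79.83

Three-stage DDM. Project D₁…D_7; terminal Gordon value at t=7 with g = 0.0388; discount at r = 0.084.
D_1 = 2.6965
D_2 = 3.0552
D_3 = 3.4615
D_4 = 3.9219
D_5 = 4.1572
D_6 = 4.4066
D_7 = 4.6710
TV_7 = 4.8523/(0.084−0.0388) = 107.3514
P₀ = Σ Dₜ/(1+r)ᵗ + TV_7/(1+r)^7 = 79.8333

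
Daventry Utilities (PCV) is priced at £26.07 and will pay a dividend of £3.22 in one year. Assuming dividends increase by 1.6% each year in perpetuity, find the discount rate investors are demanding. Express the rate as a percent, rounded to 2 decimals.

Rearranging the constant-growth DDM: r = D₁/P₀ + g.
r = 3.2200 / 26.07 + 0.016 = 0.12351 + 0.016 = 0.13951

13.95%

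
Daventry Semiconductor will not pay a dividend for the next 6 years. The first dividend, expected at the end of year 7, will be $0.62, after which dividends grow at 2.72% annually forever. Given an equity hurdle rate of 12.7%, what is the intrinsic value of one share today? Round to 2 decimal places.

Deferred-dividend DDM. At t=6 the remaining stream is a growing perpetuity with first payment D_7 = 0.62.
V_6 = D_7/(r−g) = 0.62/(0.127−0.0272) = 6.2124
P₀ = V_6/(1+r)^6 = 6.2124/(1+0.127)^6 = 3.0319

$3.03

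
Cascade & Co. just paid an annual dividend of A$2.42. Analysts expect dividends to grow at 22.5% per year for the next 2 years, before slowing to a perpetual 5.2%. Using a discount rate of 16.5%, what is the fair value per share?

A$30.13

Two-stage DDM. Project D₁…D_2 at 0.225, terminal growth 0.052, discount at r = 0.165.
D_1 = 2.9645
D_2 = 3.6315
Terminal value at t=2: TV = D_3/(r−g) = 3.8204/(0.165−0.052) = 33.8084
P₀ = 2.9645/(1+0.165)^1 + 3.6315/(1+0.165)^2 + 33.8084/(1+0.165)^2 = 30.1303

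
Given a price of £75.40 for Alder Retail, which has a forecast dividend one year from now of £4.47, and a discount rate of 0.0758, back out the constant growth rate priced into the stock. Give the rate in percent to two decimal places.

1.65%

From P₀ = D₁/(r − g), the implied growth is g = r − D₁/P₀.
g = 0.0758 − 4.47/75.40 = 0.0758 − 0.05928 = 0.01652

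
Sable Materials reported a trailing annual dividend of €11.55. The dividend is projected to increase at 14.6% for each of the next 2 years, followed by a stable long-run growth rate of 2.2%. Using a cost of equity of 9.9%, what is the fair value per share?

Two-stage DDM. Project D₁…D_2 at 0.146, terminal growth 0.022, discount at r = 0.099.
D_1 = 13.2363
D_2 = 15.1688
Terminal value at t=2: TV = D_3/(r−g) = 15.5025/(0.099−0.022) = 201.3313
P₀ = 13.2363/(1+0.099)^1 + 15.1688/(1+0.099)^2 + 201.3313/(1+0.099)^2 = 191.2955

€191.30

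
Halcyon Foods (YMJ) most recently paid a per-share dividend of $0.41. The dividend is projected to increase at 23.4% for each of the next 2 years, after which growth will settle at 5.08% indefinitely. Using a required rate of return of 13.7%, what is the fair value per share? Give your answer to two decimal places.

Two-stage DDM. Project D₁…D_2 at 0.234, terminal growth 0.0508, discount at r = 0.137.
D_1 = 0.5059
D_2 = 0.6243
Terminal value at t=2: TV = D_3/(r−g) = 0.6560/(0.137−0.0508) = 7.6107
P₀ = 0.5059/(1+0.137)^1 + 0.6243/(1+0.137)^2 + 7.6107/(1+0.137)^2 = 6.8151

$6.82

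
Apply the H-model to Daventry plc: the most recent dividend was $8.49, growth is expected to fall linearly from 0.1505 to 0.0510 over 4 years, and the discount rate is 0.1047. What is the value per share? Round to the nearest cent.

$197.63

H-model: P₀ = D₀[(1+g_L) + H(g_S−g_L)]/(r−g_L), with H = 4/2 = 2.
P₀ = 8.49 × [(1+0.051) + 2×(0.1505−0.051)] / (0.1047−0.051)
   = 8.49 × 1.2500 / 0.0537 = 197.6257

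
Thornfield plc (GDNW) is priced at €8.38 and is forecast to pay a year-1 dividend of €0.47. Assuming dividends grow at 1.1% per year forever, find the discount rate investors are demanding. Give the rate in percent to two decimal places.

6.71%

Rearranging the constant-growth DDM: r = D₁/P₀ + g.
r = 0.4700 / 8.38 + 0.011 = 0.05609 + 0.011 = 0.06709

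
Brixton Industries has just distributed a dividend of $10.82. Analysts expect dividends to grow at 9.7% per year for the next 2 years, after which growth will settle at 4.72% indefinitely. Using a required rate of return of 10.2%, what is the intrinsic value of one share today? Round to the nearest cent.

Two-stage DDM. Project D₁…D_2 at 0.097, terminal growth 0.0472, discount at r = 0.102.
D_1 = 11.8695
D_2 = 13.0209
Terminal value at t=2: TV = D_3/(r−g) = 13.6355/(0.102−0.0472) = 248.8225
P₀ = 11.8695/(1+0.102)^1 + 13.0209/(1+0.102)^2 + 248.8225/(1+0.102)^2 = 226.3856

$226.39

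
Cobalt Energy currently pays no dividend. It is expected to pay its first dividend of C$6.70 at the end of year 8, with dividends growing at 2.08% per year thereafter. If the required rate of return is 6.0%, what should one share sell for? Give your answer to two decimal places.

C$113.67

Deferred-dividend DDM. At t=7 the remaining stream is a growing perpetuity with first payment D_8 = 6.70.
V_7 = D_8/(r−g) = 6.70/(0.06−0.0208) = 170.9184
P₀ = V_7/(1+r)^7 = 170.9184/(1+0.06)^7 = 113.6705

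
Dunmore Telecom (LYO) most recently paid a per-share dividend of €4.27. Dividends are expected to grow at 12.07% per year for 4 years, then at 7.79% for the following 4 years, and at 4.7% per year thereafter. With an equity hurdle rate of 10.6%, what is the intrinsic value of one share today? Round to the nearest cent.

Three-stage DDM. Project D₁…D_8; terminal Gordon value at t=8 with g = 0.047; discount at r = 0.106.
D_1 = 4.7854
D_2 = 5.3630
D_3 = 6.0103
D_4 = 6.7357
D_5 = 7.2605
D_6 = 7.8260
D_7 = 8.4357
D_8 = 9.0928
TV_8 = 9.5202/(0.106−0.047) = 161.3593
P₀ = Σ Dₜ/(1+r)ᵗ + TV_8/(1+r)^8 = 106.6162

€106.62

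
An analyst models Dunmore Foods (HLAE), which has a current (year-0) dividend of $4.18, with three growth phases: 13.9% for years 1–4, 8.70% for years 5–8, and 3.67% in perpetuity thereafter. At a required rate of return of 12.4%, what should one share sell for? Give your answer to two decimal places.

Three-stage DDM. Project D₁…D_8; terminal Gordon value at t=8 with g = 0.0367; discount at r = 0.124.
D_1 = 4.7610
D_2 = 5.4228
D_3 = 6.1766
D_4 = 7.0351
D_5 = 7.6472
D_6 = 8.3125
D_7 = 9.0357
D_8 = 9.8218
TV_8 = 10.1822/(0.124−0.0367) = 116.6348
P₀ = Σ Dₜ/(1+r)ᵗ + TV_8/(1+r)^8 = 79.2943

$79.29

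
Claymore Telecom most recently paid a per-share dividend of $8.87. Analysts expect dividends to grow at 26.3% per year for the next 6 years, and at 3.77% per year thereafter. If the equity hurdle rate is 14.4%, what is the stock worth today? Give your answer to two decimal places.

$233.12

Two-stage DDM. Project D₁…D_6 at 0.263, terminal growth 0.0377, discount at r = 0.144.
D_1 = 11.2028
D_2 = 14.1491
D_3 = 17.8704
D_4 = 22.5703
D_5 = 28.5063
D_6 = 36.0034
Terminal value at t=6: TV = D_7/(r−g) = 37.3607/(0.144−0.0377) = 351.4652
P₀ = 11.2028/(1+0.144)^1 + 14.1491/(1+0.144)^2 + 17.8704/(1+0.144)^3 + 22.5703/(1+0.144)^4 + 28.5063/(1+0.144)^5 + 36.0034/(1+0.144)^6 + 351.4652/(1+0.144)^6 = 233.1200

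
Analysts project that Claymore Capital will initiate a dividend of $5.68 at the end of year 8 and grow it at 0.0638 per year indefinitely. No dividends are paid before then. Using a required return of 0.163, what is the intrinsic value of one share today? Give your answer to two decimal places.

$19.90

Deferred-dividend DDM. At t=7 the remaining stream is a growing perpetuity with first payment D_8 = 5.68.
V_7 = D_8/(r−g) = 5.68/(0.163−0.0638) = 57.2581
P₀ = V_7/(1+r)^7 = 57.2581/(1+0.163)^7 = 19.8966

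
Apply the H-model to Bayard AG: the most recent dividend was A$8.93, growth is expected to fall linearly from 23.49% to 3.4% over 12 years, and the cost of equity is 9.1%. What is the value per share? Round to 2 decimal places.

A$350.84

H-model: P₀ = D₀[(1+g_L) + H(g_S−g_L)]/(r−g_L), with H = 12/2 = 6.
P₀ = 8.93 × [(1+0.034) + 6×(0.2349−0.034)] / (0.091−0.034)
   = 8.93 × 2.2394 / 0.057 = 350.8393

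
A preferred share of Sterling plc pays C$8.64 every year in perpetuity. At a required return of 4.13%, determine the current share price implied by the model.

C$209.20

Zero-growth DDM (perpetuity): P₀ = D/r = 8.64 / 0.0413 = 209.2010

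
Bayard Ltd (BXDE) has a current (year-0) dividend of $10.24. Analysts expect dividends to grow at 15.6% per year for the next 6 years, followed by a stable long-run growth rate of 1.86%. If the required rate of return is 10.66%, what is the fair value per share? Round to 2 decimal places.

Two-stage DDM. Project D₁…D_6 at 0.156, terminal growth 0.0186, discount at r = 0.1066.
D_1 = 11.8374
D_2 = 13.6841
D_3 = 15.8188
D_4 = 18.2865
D_5 = 21.1392
D_6 = 24.4369
Terminal value at t=6: TV = D_7/(r−g) = 24.8915/(0.1066−0.0186) = 282.8577
P₀ = 11.8374/(1+0.1066)^1 + 13.6841/(1+0.1066)^2 + 15.8188/(1+0.1066)^3 + 18.2865/(1+0.1066)^4 + 21.1392/(1+0.1066)^5 + 24.4369/(1+0.1066)^6 + 282.8577/(1+0.1066)^6 = 225.8233

$225.82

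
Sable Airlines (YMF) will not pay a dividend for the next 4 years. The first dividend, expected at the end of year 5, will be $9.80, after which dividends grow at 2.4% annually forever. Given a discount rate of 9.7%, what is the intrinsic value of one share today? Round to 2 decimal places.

Deferred-dividend DDM. At t=4 the remaining stream is a growing perpetuity with first payment D_5 = 9.80.
V_4 = D_5/(r−g) = 9.80/(0.097−0.024) = 134.2466
P₀ = V_4/(1+r)^4 = 134.2466/(1+0.097)^4 = 92.6994

$92.70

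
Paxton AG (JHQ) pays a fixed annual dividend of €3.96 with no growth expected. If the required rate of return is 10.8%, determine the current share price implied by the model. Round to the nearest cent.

Zero-growth DDM (perpetuity): P₀ = D/r = 3.96 / 0.108 = 36.6667

€36.67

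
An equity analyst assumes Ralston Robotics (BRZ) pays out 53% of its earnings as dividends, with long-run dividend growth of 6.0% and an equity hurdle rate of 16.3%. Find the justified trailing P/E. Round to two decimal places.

Justified trailing P/E = b(1+g)/(r−g) = 0.53×(1+0.06)/(0.163−0.06) = 5.4544

5.45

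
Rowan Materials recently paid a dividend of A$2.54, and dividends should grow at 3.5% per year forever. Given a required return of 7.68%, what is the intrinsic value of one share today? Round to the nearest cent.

A$62.89

Gordon growth model: P₀ = D₁/(r − g). D₁ = 2.54 × (1 + 0.035) = 2.6289.
P₀ = 2.6289 / (0.0768 − 0.035) = 2.6289 / 0.0418 = 62.8923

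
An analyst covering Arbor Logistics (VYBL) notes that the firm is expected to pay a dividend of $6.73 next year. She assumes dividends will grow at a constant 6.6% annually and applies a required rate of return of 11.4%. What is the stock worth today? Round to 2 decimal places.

$140.21

Gordon growth model: P₀ = D₁/(r − g), with D₁ = 6.73 given directly.
P₀ = 6.7300 / (0.114 − 0.066) = 6.7300 / 0.048 = 140.2083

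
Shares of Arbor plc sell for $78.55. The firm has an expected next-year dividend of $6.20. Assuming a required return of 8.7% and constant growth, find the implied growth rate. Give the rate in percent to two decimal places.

0.81%

From P₀ = D₁/(r − g), the implied growth is g = r − D₁/P₀.
g = 0.087 − 6.20/78.55 = 0.087 − 0.07893 = 0.00807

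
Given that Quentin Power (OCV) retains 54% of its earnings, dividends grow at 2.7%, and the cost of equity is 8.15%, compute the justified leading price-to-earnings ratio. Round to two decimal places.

8.44

Payout ratio b = 1 − 0.54 = 0.46.
Justified leading P/E = b/(r−g) = 0.46/(0.0815−0.027) = 8.4404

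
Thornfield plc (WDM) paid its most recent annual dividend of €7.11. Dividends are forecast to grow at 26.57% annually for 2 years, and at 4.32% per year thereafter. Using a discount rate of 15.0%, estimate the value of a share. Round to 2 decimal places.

Two-stage DDM. Project D₁…D_2 at 0.2657, terminal growth 0.0432, discount at r = 0.15.
D_1 = 8.9991
D_2 = 11.3902
Terminal value at t=2: TV = D_3/(r−g) = 11.8823/(0.15−0.0432) = 111.2570
P₀ = 8.9991/(1+0.15)^1 + 11.3902/(1+0.15)^2 + 111.2570/(1+0.15)^2 = 100.5643

€100.56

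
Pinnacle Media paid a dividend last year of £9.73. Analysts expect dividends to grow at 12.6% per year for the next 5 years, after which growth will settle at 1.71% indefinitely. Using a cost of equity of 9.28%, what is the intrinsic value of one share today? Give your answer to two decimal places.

£205.10

Two-stage DDM. Project D₁…D_5 at 0.126, terminal growth 0.0171, discount at r = 0.0928.
D_1 = 10.9560
D_2 = 12.3364
D_3 = 13.8908
D_4 = 15.6411
D_5 = 17.6118
Terminal value at t=5: TV = D_6/(r−g) = 17.9130/(0.0928−0.0171) = 236.6315
P₀ = 10.9560/(1+0.0928)^1 + 12.3364/(1+0.0928)^2 + 13.8908/(1+0.0928)^3 + 15.6411/(1+0.0928)^4 + 17.6118/(1+0.0928)^5 + 236.6315/(1+0.0928)^5 = 205.1019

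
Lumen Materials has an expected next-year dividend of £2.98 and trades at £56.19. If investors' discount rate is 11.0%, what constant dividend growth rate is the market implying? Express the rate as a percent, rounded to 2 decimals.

5.70%

From P₀ = D₁/(r − g), the implied growth is g = r − D₁/P₀.
g = 0.11 − 2.98/56.19 = 0.11 − 0.05303 = 0.05697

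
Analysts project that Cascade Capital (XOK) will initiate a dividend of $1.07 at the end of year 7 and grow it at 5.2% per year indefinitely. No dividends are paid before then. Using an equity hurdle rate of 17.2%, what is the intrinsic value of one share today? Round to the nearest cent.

Deferred-dividend DDM. At t=6 the remaining stream is a growing perpetuity with first payment D_7 = 1.07.
V_6 = D_7/(r−g) = 1.07/(0.172−0.052) = 8.9167
P₀ = V_6/(1+r)^6 = 8.9167/(1+0.172)^6 = 3.4406

$3.44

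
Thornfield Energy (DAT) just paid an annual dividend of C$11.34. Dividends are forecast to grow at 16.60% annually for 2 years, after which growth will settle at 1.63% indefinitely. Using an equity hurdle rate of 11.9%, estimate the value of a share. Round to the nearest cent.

C$145.97

Two-stage DDM. Project D₁…D_2 at 0.166, terminal growth 0.0163, discount at r = 0.119.
D_1 = 13.2224
D_2 = 15.4174
Terminal value at t=2: TV = D_3/(r−g) = 15.6687/(0.119−0.0163) = 152.5674
P₀ = 13.2224/(1+0.119)^1 + 15.4174/(1+0.119)^2 + 152.5674/(1+0.119)^2 = 145.9722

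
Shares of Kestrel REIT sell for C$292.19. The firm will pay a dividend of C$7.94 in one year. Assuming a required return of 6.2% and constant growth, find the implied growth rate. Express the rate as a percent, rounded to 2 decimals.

3.48%

From P₀ = D₁/(r − g), the implied growth is g = r − D₁/P₀.
g = 0.062 − 7.94/292.19 = 0.062 − 0.02717 = 0.03483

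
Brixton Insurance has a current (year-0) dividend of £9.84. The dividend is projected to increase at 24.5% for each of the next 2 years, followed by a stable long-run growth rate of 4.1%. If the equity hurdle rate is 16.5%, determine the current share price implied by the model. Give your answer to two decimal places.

£116.10

Two-stage DDM. Project D₁…D_2 at 0.245, terminal growth 0.041, discount at r = 0.165.
D_1 = 12.2508
D_2 = 15.2522
Terminal value at t=2: TV = D_3/(r−g) = 15.8776/(0.165−0.041) = 128.0451
P₀ = 12.2508/(1+0.165)^1 + 15.2522/(1+0.165)^2 + 128.0451/(1+0.165)^2 = 116.0968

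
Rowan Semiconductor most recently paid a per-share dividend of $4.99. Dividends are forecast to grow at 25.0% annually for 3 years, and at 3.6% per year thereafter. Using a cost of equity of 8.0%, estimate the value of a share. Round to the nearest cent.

$202.36

Two-stage DDM. Project D₁…D_3 at 0.25, terminal growth 0.036, discount at r = 0.08.
D_1 = 6.2375
D_2 = 7.7969
D_3 = 9.7461
Terminal value at t=3: TV = D_4/(r−g) = 10.0970/(0.08−0.036) = 229.4762
P₀ = 6.2375/(1+0.08)^1 + 7.7969/(1+0.08)^2 + 9.7461/(1+0.08)^3 + 229.4762/(1+0.08)^3 = 202.3624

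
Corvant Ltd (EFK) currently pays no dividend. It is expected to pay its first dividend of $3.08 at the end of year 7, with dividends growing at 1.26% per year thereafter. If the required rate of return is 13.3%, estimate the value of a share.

Deferred-dividend DDM. At t=6 the remaining stream is a growing perpetuity with first payment D_7 = 3.08.
V_6 = D_7/(r−g) = 3.08/(0.133−0.0126) = 25.5814
P₀ = V_6/(1+r)^6 = 25.5814/(1+0.133)^6 = 12.0933

$12.09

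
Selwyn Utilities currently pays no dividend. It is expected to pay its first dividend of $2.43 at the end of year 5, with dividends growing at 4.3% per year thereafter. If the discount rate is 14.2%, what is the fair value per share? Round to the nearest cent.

Deferred-dividend DDM. At t=4 the remaining stream is a growing perpetuity with first payment D_5 = 2.43.
V_4 = D_5/(r−g) = 2.43/(0.142−0.043) = 24.5455
P₀ = V_4/(1+r)^4 = 24.5455/(1+0.142)^4 = 14.4313

$14.43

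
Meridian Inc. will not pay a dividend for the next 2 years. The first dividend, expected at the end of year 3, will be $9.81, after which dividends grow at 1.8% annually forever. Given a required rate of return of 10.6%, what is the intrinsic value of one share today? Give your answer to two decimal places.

$91.13

Deferred-dividend DDM. At t=2 the remaining stream is a growing perpetuity with first payment D_3 = 9.81.
V_2 = D_3/(r−g) = 9.81/(0.106−0.018) = 111.4773
P₀ = V_2/(1+r)^2 = 111.4773/(1+0.106)^2 = 91.1331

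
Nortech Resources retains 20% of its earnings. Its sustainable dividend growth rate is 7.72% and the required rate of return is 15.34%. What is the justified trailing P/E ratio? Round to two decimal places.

11.31

Payout ratio b = 1 − 0.20 = 0.80.
Justified trailing P/E = b(1+g)/(r−g) = 0.80×(1+0.0772)/(0.1534−0.0772) = 11.3092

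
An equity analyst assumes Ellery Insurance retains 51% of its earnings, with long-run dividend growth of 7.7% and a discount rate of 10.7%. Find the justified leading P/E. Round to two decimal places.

Payout ratio b = 1 − 0.51 = 0.49.
Justified leading P/E = b/(r−g) = 0.49/(0.107−0.077) = 16.3333

16.33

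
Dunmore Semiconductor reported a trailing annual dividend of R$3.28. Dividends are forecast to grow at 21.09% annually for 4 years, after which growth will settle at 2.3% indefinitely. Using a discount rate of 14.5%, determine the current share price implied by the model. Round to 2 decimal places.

R$49.52

Two-stage DDM. Project D₁…D_4 at 0.2109, terminal growth 0.023, discount at r = 0.145.
D_1 = 3.9718
D_2 = 4.8094
D_3 = 5.8237
D_4 = 7.0519
Terminal value at t=4: TV = D_5/(r−g) = 7.2141/(0.145−0.023) = 59.1320
P₀ = 3.9718/(1+0.145)^1 + 4.8094/(1+0.145)^2 + 5.8237/(1+0.145)^3 + 7.0519/(1+0.145)^4 + 59.1320/(1+0.145)^4 = 49.5230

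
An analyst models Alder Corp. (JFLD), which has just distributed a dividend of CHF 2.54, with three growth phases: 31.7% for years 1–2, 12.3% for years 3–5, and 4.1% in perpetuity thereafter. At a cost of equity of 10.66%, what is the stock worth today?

Three-stage DDM. Project D₁…D_5; terminal Gordon value at t=5 with g = 0.041; discount at r = 0.1066.
D_1 = 3.3452
D_2 = 4.4056
D_3 = 4.9475
D_4 = 5.5560
D_5 = 6.2394
TV_5 = 6.4952/(0.1066−0.041) = 99.0128
P₀ = Σ Dₜ/(1+r)ᵗ + TV_5/(1+r)^5 = 77.4043

CHF 77.40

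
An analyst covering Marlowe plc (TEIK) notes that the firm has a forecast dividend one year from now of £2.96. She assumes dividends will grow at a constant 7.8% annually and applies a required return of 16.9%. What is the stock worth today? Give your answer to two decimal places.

Gordon growth model: P₀ = D₁/(r − g), with D₁ = 2.96 given directly.
P₀ = 2.9600 / (0.169 − 0.078) = 2.9600 / 0.091 = 32.5275

£32.53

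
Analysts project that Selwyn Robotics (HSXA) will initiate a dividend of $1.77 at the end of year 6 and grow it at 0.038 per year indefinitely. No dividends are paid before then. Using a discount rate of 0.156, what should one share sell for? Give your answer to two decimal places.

$7.27

Deferred-dividend DDM. At t=5 the remaining stream is a growing perpetuity with first payment D_6 = 1.77.
V_5 = D_6/(r−g) = 1.77/(0.156−0.038) = 15.0000
P₀ = V_5/(1+r)^5 = 15.0000/(1+0.156)^5 = 7.2661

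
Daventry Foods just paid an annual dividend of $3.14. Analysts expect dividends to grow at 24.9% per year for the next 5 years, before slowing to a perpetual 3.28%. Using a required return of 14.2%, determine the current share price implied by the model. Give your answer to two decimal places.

$67.18

Two-stage DDM. Project D₁…D_5 at 0.249, terminal growth 0.0328, discount at r = 0.142.
D_1 = 3.9219
D_2 = 4.8984
D_3 = 6.1181
D_4 = 7.6415
D_5 = 9.5443
Terminal value at t=5: TV = D_6/(r−g) = 9.8573/(0.142−0.0328) = 90.2683
P₀ = 3.9219/(1+0.142)^1 + 4.8984/(1+0.142)^2 + 6.1181/(1+0.142)^3 + 7.6415/(1+0.142)^4 + 9.5443/(1+0.142)^5 + 90.2683/(1+0.142)^5 = 67.1780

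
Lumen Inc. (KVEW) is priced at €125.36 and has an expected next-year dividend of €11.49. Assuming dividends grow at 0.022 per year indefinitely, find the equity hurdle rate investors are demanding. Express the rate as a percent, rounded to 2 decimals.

11.37%

Rearranging the constant-growth DDM: r = D₁/P₀ + g.
r = 11.4900 / 125.36 + 0.022 = 0.09166 + 0.022 = 0.11366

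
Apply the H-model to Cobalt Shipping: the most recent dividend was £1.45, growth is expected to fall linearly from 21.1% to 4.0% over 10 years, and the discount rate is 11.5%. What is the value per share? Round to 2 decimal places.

£36.64

H-model: P₀ = D₀[(1+g_L) + H(g_S−g_L)]/(r−g_L), with H = 10/2 = 5.
P₀ = 1.45 × [(1+0.04) + 5×(0.211−0.04)] / (0.115−0.04)
   = 1.45 × 1.8950 / 0.075 = 36.6367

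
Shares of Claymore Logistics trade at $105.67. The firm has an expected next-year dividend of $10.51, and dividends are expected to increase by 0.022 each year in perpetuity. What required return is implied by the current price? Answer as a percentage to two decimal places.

12.15%

Rearranging the constant-growth DDM: r = D₁/P₀ + g.
r = 10.5100 / 105.67 + 0.022 = 0.09946 + 0.022 = 0.12146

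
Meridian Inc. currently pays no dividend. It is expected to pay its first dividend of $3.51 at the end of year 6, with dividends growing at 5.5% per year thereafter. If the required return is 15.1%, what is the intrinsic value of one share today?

Deferred-dividend DDM. At t=5 the remaining stream is a growing perpetuity with first payment D_6 = 3.51.
V_5 = D_6/(r−g) = 3.51/(0.151−0.055) = 36.5625
P₀ = V_5/(1+r)^5 = 36.5625/(1+0.151)^5 = 18.0992

$18.10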